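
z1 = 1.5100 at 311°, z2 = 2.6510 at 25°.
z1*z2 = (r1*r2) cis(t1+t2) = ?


r = 1.5100 * 2.6510 = 4.0030
theta = 311° + 25° = 336° = 336° (mod 360)

4.0030 cis(336°)


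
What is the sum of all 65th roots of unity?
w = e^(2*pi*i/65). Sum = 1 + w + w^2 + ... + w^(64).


The sum of all 65th roots of unity is 0.
Geometric series: (1 - w^65)/(1 - w) = (1-1)/(1-w) = 0 since w^65 = 1, w ≠ 1.
Alternatively: coefficient of z^64 in z^65 - 1 is 0.

0


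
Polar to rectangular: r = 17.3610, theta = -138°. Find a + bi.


a = 17.3610*cos(-138°) = 17.3610*(-0.74314) = -12.9017
b = 17.3610*sin(-138°) = 17.3610*(-0.66913) = -11.6168

-12.9017 - 11.6168i


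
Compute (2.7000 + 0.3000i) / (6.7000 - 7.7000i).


Conjugate of z2 = 6.7000 + 7.7000i
Numerator: (2.7000 + 0.3000i)(6.7000 + 7.7000i) = 15.7800 + 22.8000i
Denominator: 6.7^2 + (-7.7)^2 = 104.18
Result = (15.7800 + 22.8000i)/104.18

0.1515 + 0.2189i


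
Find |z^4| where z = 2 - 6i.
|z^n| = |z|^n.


|z| = sqrt(4+36) = sqrt(40) = 6.3246
|z^4| = |z|^4 = (sqrt(40))^4 = 40^2 = 1600

|z^4| = 1600


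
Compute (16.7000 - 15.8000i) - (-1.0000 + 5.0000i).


Real: 16.7 + 1 = 17.7
Imag: -15.8 - 5 = -20.8

17.7000 - 20.8000i


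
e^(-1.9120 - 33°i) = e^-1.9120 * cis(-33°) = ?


e^-1.9120 = 0.14778
cos(-33°) = 0.8387
sin(-33°) = -0.5446
Real = 0.14778*0.8387 = 0.1239
Imag = 0.14778*(-0.5446) = -0.0805

0.1239 - 0.0805i


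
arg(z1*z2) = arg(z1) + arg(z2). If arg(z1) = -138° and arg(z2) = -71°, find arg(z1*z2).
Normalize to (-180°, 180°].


arg(z1*z2) = -138° - 71° = -209°
Normalized to (-180°, 180°]: 151°

151°


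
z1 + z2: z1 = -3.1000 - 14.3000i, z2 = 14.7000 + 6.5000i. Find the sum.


Real: -3.1 + 14.7 = 11.6
Imag: -14.3 + 6.5 = -7.8

11.6000 - 7.8000i


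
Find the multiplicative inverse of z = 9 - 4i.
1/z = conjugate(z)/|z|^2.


|z|^2 = 81+16 = 97
1/z = (9 + 4i)/97

1/z = 0.0928 + 0.0412i


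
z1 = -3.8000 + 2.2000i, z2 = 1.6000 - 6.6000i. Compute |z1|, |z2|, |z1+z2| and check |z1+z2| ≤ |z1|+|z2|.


|z1| = sqrt((-3.8)^2 + 2.2^2) = sqrt(19.28) = 4.3909
|z2| = sqrt(1.6^2 + (-6.6)^2) = sqrt(46.12) = 6.7912
z1+z2 = -2.2000 - 4.4000i
|z1+z2| = sqrt(24.2) = 4.9193
|z1|+|z2| = 4.3909 + 6.7912 = 11.1821

|z1+z2| = 4.9193 ≤ |z1|+|z2| = 11.1821 (verified)


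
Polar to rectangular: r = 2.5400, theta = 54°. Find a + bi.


a = 2.5400*cos(54°) = 2.5400*0.5878 = 1.4930
b = 2.5400*sin(54°) = 2.5400*0.809 = 2.0549

1.4930 + 2.0549i


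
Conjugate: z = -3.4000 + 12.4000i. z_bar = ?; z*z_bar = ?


z_bar = -3.4000 - 12.4000i
z*z_bar = (-3.4)^2 + 12.4^2 = 11.56 + 153.76 = 165.32

z_bar = -3.4000 - 12.4000i, z*z_bar = 165.32


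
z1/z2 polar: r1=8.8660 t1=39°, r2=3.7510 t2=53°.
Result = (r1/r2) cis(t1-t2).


r = 8.8660 / 3.7510 = 2.3636
theta = 39° - 53° = -14° = 346° (mod 360)

2.3636 cis(346°)


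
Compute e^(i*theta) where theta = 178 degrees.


cos(178°) = -0.9994
sin(178°) = 0.0349

e^(i*178°) = -0.9994 + 0.0349i


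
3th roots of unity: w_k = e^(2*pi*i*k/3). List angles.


The 3th roots of unity are cis(360k/3°) for k=0..2
Angle step = 360/3 = 120°
Primitive root: cis(120°)
Primitive root = -0.5000 + 0.8660i

3 roots at angles: 0°, 120°, 240°


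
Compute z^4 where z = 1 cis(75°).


r^4 = 1^4 = 1
n*theta = 4*75° = 300° = 300° (mod 360)
a = 1*cos(300°) = 0.5000
b = 1*sin(300°) = -0.8660

1 cis(300°) = 0.5000 - 0.8660i


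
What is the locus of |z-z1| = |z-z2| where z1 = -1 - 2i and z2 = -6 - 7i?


Equal distances means the locus is the perpendicular bisector of z1 and z2.
Midpoint = ((-1+(-6))/2, (-2+(-7))/2) = (-3.5000, -4.5000)

Perpendicular bisector through (-3.5000, -4.5000)


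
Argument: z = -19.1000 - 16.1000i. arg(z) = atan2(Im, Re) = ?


Re = -19.1, Im = -16.1
arg = atan2(-16.1, -19.1) = -139.8714 degrees

arg(z) = -139.8714 degrees


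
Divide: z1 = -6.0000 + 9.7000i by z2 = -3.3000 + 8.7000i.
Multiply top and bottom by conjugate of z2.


Conjugate of z2 = -3.3000 - 8.7000i
Numerator: (-6.0000 + 9.7000i)(-3.3000 - 8.7000i) = 104.1900 + 20.1900i
Denominator: (-3.3)^2 + 8.7^2 = 86.58
Result = (104.1900 + 20.1900i)/86.58

1.2034 + 0.2332i


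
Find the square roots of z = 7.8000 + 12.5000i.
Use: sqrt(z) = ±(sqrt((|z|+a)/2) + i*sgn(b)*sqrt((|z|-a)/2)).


|z| = sqrt(60.84+156.25) = 14.7340
sqrt((|z|+a)/2) = sqrt((14.7340+7.8)/2) = sqrt(11.2670) = 3.3566
sqrt((|z|-a)/2) = sqrt((14.7340-7.8)/2) = sqrt(3.4670) = 1.8620

±(3.3566 + 1.8620i) i.e. 3.3566 + 1.8620i and -3.3566 - 1.8620i


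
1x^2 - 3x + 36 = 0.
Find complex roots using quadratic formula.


disc = (-3)^2 - 4*1*36 = 9 - 144 = -135
sqrt(|disc|) = sqrt(135) = 11.6190
Real part = 3/(2*1) = 1.5000
Imag part = 11.6190/(2*1) = 5.8095

1.5000 ± 5.8095i


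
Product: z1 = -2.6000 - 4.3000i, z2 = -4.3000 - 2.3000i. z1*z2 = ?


Real = -2.6*(-4.3) - (-4.3)*(-2.3) = 11.18 - 9.89 = 1.29
Imag = -2.6*(-2.3) - (4.3)*(-4.3) = 5.98 + 18.49 = 24.47

1.2900 + 24.4700i


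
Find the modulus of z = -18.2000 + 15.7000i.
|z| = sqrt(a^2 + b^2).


|z| = sqrt((-18.2)^2 + 15.7^2) = sqrt(331.24 + 246.49) = sqrt(577.73) = 24.0360

|z| = 24.0360


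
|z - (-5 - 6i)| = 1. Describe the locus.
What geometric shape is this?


|z - z0| = r is a circle with center z0 and radius r.
Center = (-5, -6), radius = 1

Circle with center (-5, -6) and radius 1


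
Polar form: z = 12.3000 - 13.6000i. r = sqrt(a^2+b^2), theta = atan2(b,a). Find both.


r = sqrt(151.29+184.96) = sqrt(336.25) = 18.3371
theta = atan2(-13.6, 12.3) = -47.8734 degrees

r = 18.3371, theta = -47.8734 degrees


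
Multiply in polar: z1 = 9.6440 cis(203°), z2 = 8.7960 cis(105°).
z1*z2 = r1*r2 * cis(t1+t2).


r = 9.6440 * 8.7960 = 84.8286
theta = 203° + 105° = 308° = 308° (mod 360)

84.8286 cis(308°)


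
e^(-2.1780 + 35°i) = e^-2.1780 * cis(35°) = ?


e^-2.1780 = 0.1133
cos(35°) = 0.8192
sin(35°) = 0.5736
Real = 0.1133*0.8192 = 0.0928
Imag = 0.1133*0.5736 = 0.0650

0.0928 + 0.0650i


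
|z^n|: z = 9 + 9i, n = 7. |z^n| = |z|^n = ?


|z| = sqrt(81+81) = sqrt(162) = 12.7279
|z^7| = |z|^7 = (sqrt(162))^7 = 162^3 * sqrt(162) = 4251528*sqrt(162)

|z^7| = 4251528*sqrt(162) ≈ 54113117.0257


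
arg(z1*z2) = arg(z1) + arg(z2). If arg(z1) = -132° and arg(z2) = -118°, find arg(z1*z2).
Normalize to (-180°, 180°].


arg(z1*z2) = -132° - 118° = -250°
Normalized to (-180°, 180°]: 110°

110°


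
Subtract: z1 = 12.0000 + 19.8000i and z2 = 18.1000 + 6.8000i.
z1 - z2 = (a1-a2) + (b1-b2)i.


Real: 12 - 18.1 = -6.1
Imag: 19.8 - 6.8 = 13

-6.1000 + 13.0000i


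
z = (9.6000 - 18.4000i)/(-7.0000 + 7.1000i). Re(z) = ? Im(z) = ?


Multiply by conjugate: (9.6000 - 18.4000i)(-7.0000 - 7.1000i) / ((-7)^2 + 7.1^2)
Numerator real = 9.6*(-7) - (18.4)*7.1 = -197.84
Numerator imag = -18.4*(-7) - 9.6*7.1 = 60.64
Denominator = 99.41
Re(z) = -197.84/99.41 = -1.9901
Im(z) = 60.64/99.41 = 0.6100

Re(z) = -1.9901, Im(z) = 0.6100


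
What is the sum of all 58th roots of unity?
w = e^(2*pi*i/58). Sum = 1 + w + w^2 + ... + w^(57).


The sum of all 58th roots of unity is 0.
Geometric series: (1 - w^58)/(1 - w) = (1-1)/(1-w) = 0 since w^58 = 1, w ≠ 1.
Alternatively: coefficient of z^57 in z^58 - 1 is 0.

0


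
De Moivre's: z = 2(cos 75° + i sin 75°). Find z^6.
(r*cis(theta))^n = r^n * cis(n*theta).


r^6 = 2^6 = 64
n*theta = 6*75° = 450° = 90° (mod 360)
a = 64*cos(90°) = 0
b = 64*sin(90°) = 64.0000

64 cis(90°) = 0 + 64.0000i


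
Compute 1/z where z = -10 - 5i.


|z|^2 = 100+25 = 125
1/z = (-10 + 5i)/125

1/z = -0.0800 + 0.0400i


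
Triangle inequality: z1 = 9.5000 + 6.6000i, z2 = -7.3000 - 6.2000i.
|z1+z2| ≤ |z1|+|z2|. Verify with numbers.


|z1| = sqrt(9.5^2 + 6.6^2) = sqrt(133.81) = 11.5676
|z2| = sqrt((-7.3)^2 + (-6.2)^2) = sqrt(91.73) = 9.5776
z1+z2 = 2.2000 + 0.4000i
|z1+z2| = sqrt(5) = 2.2361
|z1|+|z2| = 11.5676 + 9.5776 = 21.1452

|z1+z2| = 2.2361 ≤ |z1|+|z2| = 21.1452 (verified)


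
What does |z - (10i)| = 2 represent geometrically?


|z - z0| = r is a circle with center z0 and radius r.
Center = (0, 10), radius = 2

Circle with center (0, 10) and radius 2


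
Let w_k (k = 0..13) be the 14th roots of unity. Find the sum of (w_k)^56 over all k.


The roots are w_k = w^k with w = e^(2*pi*i/14), and (w^k)^56 = (w^56)^k.
So S = 1 + u + u^2 + ... + u^(13) with u = w^56.
56 = 4*14 + 0, so 56 is a multiple of 14 and u = (w^14)^4 = 1.
Every one of the 14 terms equals 1: S = 14

S = 14


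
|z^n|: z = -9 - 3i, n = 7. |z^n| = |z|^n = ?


|z| = sqrt(81+9) = sqrt(90) = 9.4868
|z^7| = |z|^7 = (sqrt(90))^7 = 90^3 * sqrt(90) = 729000*sqrt(90)

|z^7| = 729000*sqrt(90) ≈ 6915901.2428


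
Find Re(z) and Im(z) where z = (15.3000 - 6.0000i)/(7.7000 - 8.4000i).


Multiply by conjugate: (15.3000 - 6.0000i)(7.7000 + 8.4000i) / (7.7^2 + (-8.4)^2)
Numerator real = 15.3*7.7 - (6)*(-8.4) = 168.21
Numerator imag = -6*7.7 - 15.3*(-8.4) = 82.32
Denominator = 129.85
Re(z) = 168.21/129.85 = 1.2954
Im(z) = 82.32/129.85 = 0.6340

Re(z) = 1.2954, Im(z) = 0.6340


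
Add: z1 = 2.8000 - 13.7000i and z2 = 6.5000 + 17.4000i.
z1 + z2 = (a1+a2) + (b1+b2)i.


Real: 2.8 + 6.5 = 9.3
Imag: -13.7 + 17.4 = 3.7

9.3000 + 3.7000i


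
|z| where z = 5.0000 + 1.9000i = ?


|z| = sqrt(5^2 + 1.9^2) = sqrt(25 + 3.61) = sqrt(28.61) = 5.3488

|z| = 5.3488


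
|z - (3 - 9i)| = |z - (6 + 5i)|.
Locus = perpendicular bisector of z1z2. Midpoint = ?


Equal distances means the locus is the perpendicular bisector of z1 and z2.
Midpoint = ((3+6)/2, (-9+5)/2) = (4.5000, -2.0000)

Perpendicular bisector through (4.5000, -2.0000)


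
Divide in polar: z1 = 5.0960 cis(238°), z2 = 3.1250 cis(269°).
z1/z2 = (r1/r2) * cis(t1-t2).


r = 5.0960 / 3.1250 = 1.6307
theta = 238° - 269° = -31° = 329° (mod 360)

1.6307 cis(329°)


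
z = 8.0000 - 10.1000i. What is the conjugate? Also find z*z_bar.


z_bar = 8.0000 + 10.1000i
z*z_bar = 8^2 + (-10.1)^2 = 64 + 102.01 = 166.01

z_bar = 8.0000 + 10.1000i, z*z_bar = 166.01


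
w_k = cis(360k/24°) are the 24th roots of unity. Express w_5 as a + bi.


Angle = 360*5/24 = 75°
a = cos(75°) = 0.2588
b = sin(75°) = 0.9659

0.2588 + 0.9659i


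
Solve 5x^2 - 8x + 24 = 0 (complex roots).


disc = (-8)^2 - 4*5*24 = 64 - 480 = -416
sqrt(|disc|) = sqrt(416) = 20.3961
Real part = 8/(2*5) = 0.8000
Imag part = 20.3961/(2*5) = 2.0396

0.8000 ± 2.0396i


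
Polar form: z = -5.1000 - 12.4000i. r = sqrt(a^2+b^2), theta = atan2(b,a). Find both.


r = sqrt(26.01+153.76) = sqrt(179.77) = 13.4078
theta = atan2(-12.4, -5.1) = -112.3569 degrees

r = 13.4078, theta = -112.3569 degrees


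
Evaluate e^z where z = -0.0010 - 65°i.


e^-0.0010 = 0.9990
cos(-65°) = 0.4226
sin(-65°) = -0.9063
Real = 0.9990*0.4226 = 0.4222
Imag = 0.9990*(-0.9063) = -0.9054

0.4222 - 0.9054i


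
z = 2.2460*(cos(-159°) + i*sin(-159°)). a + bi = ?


a = 2.2460*cos(-159°) = 2.2460*(-0.93358) = -2.0968
b = 2.2460*sin(-159°) = 2.2460*(-0.35837) = -0.8049

-2.0968 - 0.8049i


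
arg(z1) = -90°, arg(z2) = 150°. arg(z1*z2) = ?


arg(z1*z2) = -90° + 150° = 60°
Normalized to (-180°, 180°]: 60°

60°


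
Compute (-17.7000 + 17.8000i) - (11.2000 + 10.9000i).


Real: -17.7 - 11.2 = -28.9
Imag: 17.8 - 10.9 = 6.9

-28.9000 + 6.9000i


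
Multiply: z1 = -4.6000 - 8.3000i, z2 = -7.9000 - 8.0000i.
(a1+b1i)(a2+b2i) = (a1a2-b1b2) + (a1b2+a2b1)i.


Real = -4.6*(-7.9) - (-8.3)*(-8) = 36.34 - 66.4 = -30.06
Imag = -4.6*(-8) - (7.9)*(-8.3) = 36.8 + 65.57 = 102.37

-30.0600 + 102.3700i


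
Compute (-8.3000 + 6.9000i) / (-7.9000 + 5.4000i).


Conjugate of z2 = -7.9000 - 5.4000i
Numerator: (-8.3000 + 6.9000i)(-7.9000 - 5.4000i) = 102.8300 - 9.6900i
Denominator: (-7.9)^2 + 5.4^2 = 91.57
Result = (102.8300 - 9.6900i)/91.57

1.1230 - 0.1058i


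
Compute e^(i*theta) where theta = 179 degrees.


cos(179°) = -0.9998
sin(179°) = 0.0175

e^(i*179°) = -0.9998 + 0.0175i


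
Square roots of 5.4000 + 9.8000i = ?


|z| = sqrt(29.16+96.04) = 11.1893
sqrt((|z|+a)/2) = sqrt((11.1893+5.4)/2) = sqrt(8.2946) = 2.8800
sqrt((|z|-a)/2) = sqrt((11.1893-5.4)/2) = sqrt(2.8946) = 1.7014

±(2.8800 + 1.7014i) i.e. 2.8800 + 1.7014i and -2.8800 - 1.7014i


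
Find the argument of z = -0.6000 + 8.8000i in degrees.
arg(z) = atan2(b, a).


Re = -0.6, Im = 8.8
arg = atan2(8.8, -0.6) = 93.9005 degrees

arg(z) = 93.9005 degrees


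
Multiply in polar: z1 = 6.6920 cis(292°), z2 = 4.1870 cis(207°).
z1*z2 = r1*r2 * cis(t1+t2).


r = 6.6920 * 4.1870 = 28.0194
theta = 292° + 207° = 499° = 139° (mod 360)

28.0194 cis(139°)


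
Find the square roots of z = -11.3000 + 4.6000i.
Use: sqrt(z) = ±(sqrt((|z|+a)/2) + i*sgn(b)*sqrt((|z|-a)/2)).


|z| = sqrt(127.69+21.16) = 12.2004
sqrt((|z|+a)/2) = sqrt((12.2004+(-11.3))/2) = sqrt(0.4502) = 0.6710
sqrt((|z|-a)/2) = sqrt((12.2004-(-11.3))/2) = sqrt(11.7502) = 3.4279

±(0.6710 + 3.4279i) i.e. 0.6710 + 3.4279i and -0.6710 - 3.4279i


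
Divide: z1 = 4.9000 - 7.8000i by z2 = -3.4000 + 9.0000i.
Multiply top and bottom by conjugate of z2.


Conjugate of z2 = -3.4000 - 9.0000i
Numerator: (4.9000 - 7.8000i)(-3.4000 - 9.0000i) = -86.8600 - 17.5800i
Denominator: (-3.4)^2 + 9^2 = 92.56
Result = (-86.8600 - 17.5800i)/92.56

-0.9384 - 0.1899i


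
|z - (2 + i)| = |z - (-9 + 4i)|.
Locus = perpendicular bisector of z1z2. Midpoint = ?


Equal distances means the locus is the perpendicular bisector of z1 and z2.
Midpoint = ((2+(-9))/2, (1+4)/2) = (-3.5000, 2.5000)

Perpendicular bisector through (-3.5000, 2.5000)


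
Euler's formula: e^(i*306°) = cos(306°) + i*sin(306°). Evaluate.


cos(306°) = 0.5878
sin(306°) = -0.8090

e^(i*306°) = 0.5878 - 0.8090i


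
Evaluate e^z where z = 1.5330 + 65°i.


e^1.5330 = 4.6321
cos(65°) = 0.42262
sin(65°) = 0.9063
Real = 4.6321*0.42262 = 1.9576
Imag = 4.6321*0.9063 = 4.1981

1.9576 + 4.1981i


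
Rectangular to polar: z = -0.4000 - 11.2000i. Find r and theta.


r = sqrt(0.16+125.44) = sqrt(125.6) = 11.2071
theta = atan2(-11.2, -0.4) = -92.0454 degrees

r = 11.2071, theta = -92.0454 degrees


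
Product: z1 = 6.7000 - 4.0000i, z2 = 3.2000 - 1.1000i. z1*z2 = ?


Real = 6.7*3.2 - (-4)*(-1.1) = 21.44 - 4.4 = 17.04
Imag = 6.7*(-1.1) + 3.2*(-4) = -7.37 - (12.8) = -20.17

17.0400 - 20.1700i


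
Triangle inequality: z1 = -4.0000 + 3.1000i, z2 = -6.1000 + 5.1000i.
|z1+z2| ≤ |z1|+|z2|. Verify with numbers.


|z1| = sqrt((-4)^2 + 3.1^2) = sqrt(25.61) = 5.0606
|z2| = sqrt((-6.1)^2 + 5.1^2) = sqrt(63.22) = 7.9511
z1+z2 = -10.1000 + 8.2000i
|z1+z2| = sqrt(169.25) = 13.0096
|z1|+|z2| = 5.0606 + 7.9511 = 13.0117

|z1+z2| = 13.0096 ≤ |z1|+|z2| = 13.0117 (verified)


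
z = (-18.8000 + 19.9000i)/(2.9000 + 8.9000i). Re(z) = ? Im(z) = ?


Multiply by conjugate: (-18.8000 + 19.9000i)(2.9000 - 8.9000i) / (2.9^2 + 8.9^2)
Numerator real = -18.8*2.9 + 19.9*8.9 = 122.59
Numerator imag = 19.9*2.9 - (-18.8)*8.9 = 225.03
Denominator = 87.62
Re(z) = 122.59/87.62 = 1.3991
Im(z) = 225.03/87.62 = 2.5682

Re(z) = 1.3991, Im(z) = 2.5682


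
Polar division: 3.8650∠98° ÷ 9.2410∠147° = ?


r = 3.8650 / 9.2410 = 0.4182
theta = 98° - 147° = -49° = 311° (mod 360)

0.4182 cis(311°)


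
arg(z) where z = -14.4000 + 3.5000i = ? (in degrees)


Re = -14.4, Im = 3.5
arg = atan2(3.5, -14.4) = 166.3388 degrees

arg(z) = 166.3388 degrees


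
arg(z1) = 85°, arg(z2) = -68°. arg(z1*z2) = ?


arg(z1*z2) = 85° - 68° = 17°
Normalized to (-180°, 180°]: 17°

17°


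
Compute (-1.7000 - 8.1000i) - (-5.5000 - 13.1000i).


Real: -1.7 + 5.5 = 3.8
Imag: -8.1 + 13.1 = 5

3.8000 + 5.0000i


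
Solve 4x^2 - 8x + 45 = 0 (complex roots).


disc = (-8)^2 - 4*4*45 = 64 - 720 = -656
sqrt(|disc|) = sqrt(656) = 25.6125
Real part = 8/(2*4) = 1.0000
Imag part = 25.6125/(2*4) = 3.2016

1.0000 ± 3.2016i


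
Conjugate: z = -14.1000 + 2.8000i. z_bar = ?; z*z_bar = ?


z_bar = -14.1000 - 2.8000i
z*z_bar = (-14.1)^2 + 2.8^2 = 198.81 + 7.84 = 206.65

z_bar = -14.1000 - 2.8000i, z*z_bar = 206.65


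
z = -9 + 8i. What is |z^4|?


|z| = sqrt(81+64) = sqrt(145) = 12.0416
|z^4| = |z|^4 = (sqrt(145))^4 = 145^2 = 21025

|z^4| = 21025


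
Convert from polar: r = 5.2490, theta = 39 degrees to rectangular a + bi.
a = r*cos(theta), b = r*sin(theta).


a = 5.2490*cos(39°) = 5.2490*0.777146 = 4.0792
b = 5.2490*sin(39°) = 5.2490*0.62932 = 3.3033

4.0792 + 3.3033i


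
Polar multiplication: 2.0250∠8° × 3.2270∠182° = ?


r = 2.0250 * 3.2270 = 6.5347
theta = 8° + 182° = 190° = 190° (mod 360)

6.5347 cis(190°)


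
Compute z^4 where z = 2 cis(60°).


r^4 = 2^4 = 16
n*theta = 4*60° = 240° = 240° (mod 360)
a = 16*cos(240°) = -8.0000
b = 16*sin(240°) = -13.8564

16 cis(240°) = -8.0000 - 13.8564i


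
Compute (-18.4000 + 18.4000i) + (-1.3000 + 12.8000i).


Real: -18.4 - 1.3 = -19.7
Imag: 18.4 + 12.8 = 31.2

-19.7000 + 31.2000i


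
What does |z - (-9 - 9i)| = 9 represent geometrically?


|z - z0| = r is a circle with center z0 and radius r.
Center = (-9, -9), radius = 9

Circle with center (-9, -9) and radius 9


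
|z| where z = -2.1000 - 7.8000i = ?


|z| = sqrt((-2.1)^2 + (-7.8)^2) = sqrt(4.41 + 60.84) = sqrt(65.25) = 8.0777

|z| = 8.0777


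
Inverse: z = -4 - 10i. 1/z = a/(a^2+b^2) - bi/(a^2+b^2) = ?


|z|^2 = 16+100 = 116
1/z = (-4 + 10i)/116

1/z = -0.0345 + 0.0862i


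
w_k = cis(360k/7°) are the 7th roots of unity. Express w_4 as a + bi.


Angle = 360*4/7 = 205.7143°
a = cos(205.7143°) = -0.9010
b = sin(205.7143°) = -0.4339

-0.9010 - 0.4339i


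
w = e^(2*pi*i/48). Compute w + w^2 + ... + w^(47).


With w = e^(2*pi*i/48), all 48 of the 48th roots of unity w^0 = 1, w, ..., w^(47) sum to 0: 1 + w + ... + w^(47) = (1 - w^48)/(1 - w) = 0 since w^48 = 1, w ≠ 1.
Removing the root 1: w + w^2 + ... + w^(47) = 0 - 1 = -1

Sum = -1


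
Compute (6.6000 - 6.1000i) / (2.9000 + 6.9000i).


Conjugate of z2 = 2.9000 - 6.9000i
Numerator: (6.6000 - 6.1000i)(2.9000 - 6.9000i) = -22.9500 - 63.2300i
Denominator: 2.9^2 + 6.9^2 = 56.02
Result = (-22.9500 - 63.2300i)/56.02

-0.4097 - 1.1287i


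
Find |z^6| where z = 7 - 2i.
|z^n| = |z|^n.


|z| = sqrt(49+4) = sqrt(53) = 7.2801
|z^6| = |z|^6 = (sqrt(53))^6 = 53^3 = 148877

|z^6| = 148877


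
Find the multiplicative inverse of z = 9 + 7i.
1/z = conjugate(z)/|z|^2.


|z|^2 = 81+49 = 130
1/z = (9 - 7i)/130

1/z = 0.0692 - 0.0538i


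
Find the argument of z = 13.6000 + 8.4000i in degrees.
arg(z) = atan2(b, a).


Re = 13.6, Im = 8.4
arg = atan2(8.4, 13.6) = 31.7014 degrees

arg(z) = 31.7014 degrees


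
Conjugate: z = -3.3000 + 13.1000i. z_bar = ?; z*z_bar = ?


z_bar = -3.3000 - 13.1000i
z*z_bar = (-3.3)^2 + 13.1^2 = 10.89 + 171.61 = 182.5

z_bar = -3.3000 - 13.1000i, z*z_bar = 182.5


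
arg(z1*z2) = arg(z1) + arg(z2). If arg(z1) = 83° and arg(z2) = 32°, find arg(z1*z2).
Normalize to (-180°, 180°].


arg(z1*z2) = 83° + 32° = 115°
Normalized to (-180°, 180°]: 115°

115°


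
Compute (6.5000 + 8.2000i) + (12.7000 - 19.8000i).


Real: 6.5 + 12.7 = 19.2
Imag: 8.2 - 19.8 = -11.6

19.2000 - 11.6000i


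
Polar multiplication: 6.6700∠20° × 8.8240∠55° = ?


r = 6.6700 * 8.8240 = 58.8561
theta = 20° + 55° = 75° = 75° (mod 360)

58.8561 cis(75°)


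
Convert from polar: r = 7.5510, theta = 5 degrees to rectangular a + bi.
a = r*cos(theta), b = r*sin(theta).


a = 7.5510*cos(5°) = 7.5510*0.9962 = 7.5223
b = 7.5510*sin(5°) = 7.5510*0.08716 = 0.6581

7.5223 + 0.6581i


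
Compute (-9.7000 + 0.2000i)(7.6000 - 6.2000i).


Real = -9.7*7.6 - 0.2*(-6.2) = -73.72 - (-1.24) = -72.48
Imag = -9.7*(-6.2) + 7.6*0.2 = 60.14 + 1.52 = 61.66

-72.4800 + 61.6600i


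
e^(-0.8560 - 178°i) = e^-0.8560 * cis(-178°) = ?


e^-0.8560 = 0.4249
cos(-178°) = -0.9994
sin(-178°) = -0.0349
Real = 0.4249*(-0.9994) = -0.4246
Imag = 0.4249*(-0.0349) = -0.0148

-0.4246 - 0.0148i


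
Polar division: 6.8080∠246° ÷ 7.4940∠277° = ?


r = 6.8080 / 7.4940 = 0.9085
theta = 246° - 277° = -31° = 329° (mod 360)

0.9085 cis(329°)


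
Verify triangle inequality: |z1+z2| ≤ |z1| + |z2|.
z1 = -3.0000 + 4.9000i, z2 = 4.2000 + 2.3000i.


|z1| = sqrt((-3)^2 + 4.9^2) = sqrt(33.01) = 5.7454
|z2| = sqrt(4.2^2 + 2.3^2) = sqrt(22.93) = 4.7885
z1+z2 = 1.2000 + 7.2000i
|z1+z2| = sqrt(53.28) = 7.2993
|z1|+|z2| = 5.7454 + 4.7885 = 10.5339

|z1+z2| = 7.2993 ≤ |z1|+|z2| = 10.5339 (verified)


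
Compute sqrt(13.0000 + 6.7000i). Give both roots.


|z| = sqrt(169+44.89) = 14.6250
sqrt((|z|+a)/2) = sqrt((14.6250+13)/2) = sqrt(13.8125) = 3.7165
sqrt((|z|-a)/2) = sqrt((14.6250-13)/2) = sqrt(0.8125) = 0.9014

±(3.7165 + 0.9014i) i.e. 3.7165 + 0.9014i and -3.7165 - 0.9014i


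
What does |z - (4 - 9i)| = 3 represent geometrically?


|z - z0| = r is a circle with center z0 and radius r.
Center = (4, -9), radius = 3

Circle with center (4, -9) and radius 3


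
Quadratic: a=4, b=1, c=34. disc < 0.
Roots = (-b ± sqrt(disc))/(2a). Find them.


disc = 1^2 - 4*4*34 = 1 - 544 = -543
sqrt(|disc|) = sqrt(543) = 23.3024
Real part = -1/(2*4) = -0.1250
Imag part = 23.3024/(2*4) = 2.9128

-0.1250 ± 2.9128i


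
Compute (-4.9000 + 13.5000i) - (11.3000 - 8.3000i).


Real: -4.9 - 11.3 = -16.2
Imag: 13.5 + 8.3 = 21.8

-16.2000 + 21.8000i


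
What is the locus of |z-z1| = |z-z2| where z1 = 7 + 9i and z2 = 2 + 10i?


Equal distances means the locus is the perpendicular bisector of z1 and z2.
Midpoint = ((7+2)/2, (9+10)/2) = (4.5000, 9.5000)

Perpendicular bisector through (4.5000, 9.5000)


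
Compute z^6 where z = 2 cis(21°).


r^6 = 2^6 = 64
n*theta = 6*21° = 126° = 126° (mod 360)
a = 64*cos(126°) = -37.6183
b = 64*sin(126°) = 51.7771

64 cis(126°) = -37.6183 + 51.7771i


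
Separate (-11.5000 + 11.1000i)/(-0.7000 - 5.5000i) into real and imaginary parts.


Multiply by conjugate: (-11.5000 + 11.1000i)(-0.7000 + 5.5000i) / ((-0.7)^2 + (-5.5)^2)
Numerator real = -11.5*(-0.7) + 11.1*(-5.5) = -53
Numerator imag = 11.1*(-0.7) - (-11.5)*(-5.5) = -71.02
Denominator = 30.74
Re(z) = -53/30.74 = -1.7241
Im(z) = -71.02/30.74 = -2.3103

Re(z) = -1.7241, Im(z) = -2.3103


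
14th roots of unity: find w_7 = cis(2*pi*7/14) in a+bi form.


Angle = 360*7/14 = 180°
a = cos(180°) = -1.0000
b = sin(180°) = 0

-1.0000 + 0i


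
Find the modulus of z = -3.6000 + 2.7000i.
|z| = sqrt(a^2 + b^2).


|z| = sqrt((-3.6)^2 + 2.7^2) = sqrt(12.96 + 7.29) = sqrt(20.25) = 4.5000

|z| = 4.5000


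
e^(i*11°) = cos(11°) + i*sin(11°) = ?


cos(11°) = 0.9816
sin(11°) = 0.1908

e^(i*11°) = 0.9816 + 0.1908i


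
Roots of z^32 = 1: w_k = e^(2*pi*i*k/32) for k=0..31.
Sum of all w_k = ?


The sum of all 32th roots of unity is 0.
Geometric series: (1 - w^32)/(1 - w) = (1-1)/(1-w) = 0 since w^32 = 1, w ≠ 1.
Alternatively: coefficient of z^31 in z^32 - 1 is 0.

0


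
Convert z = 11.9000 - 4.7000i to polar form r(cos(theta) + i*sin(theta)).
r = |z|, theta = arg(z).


r = sqrt(141.61+22.09) = sqrt(163.7) = 12.7945
theta = atan2(-4.7, 11.9) = -21.5519 degrees

r = 12.7945, theta = -21.5519 degrees


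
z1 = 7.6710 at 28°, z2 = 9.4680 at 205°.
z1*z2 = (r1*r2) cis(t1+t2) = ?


r = 7.6710 * 9.4680 = 72.6290
theta = 28° + 205° = 233° = 233° (mod 360)

72.6290 cis(233°)


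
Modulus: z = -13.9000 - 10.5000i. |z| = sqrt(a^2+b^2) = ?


|z| = sqrt((-13.9)^2 + (-10.5)^2) = sqrt(193.21 + 110.25) = sqrt(303.46) = 17.4201

|z| = 17.4201


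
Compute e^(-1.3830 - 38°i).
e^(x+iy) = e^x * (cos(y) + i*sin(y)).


e^-1.3830 = 0.250825
cos(-38°) = 0.788
sin(-38°) = -0.6157
Real = 0.250825*0.788 = 0.1977
Imag = 0.250825*(-0.6157) = -0.1544

0.1977 - 0.1544i


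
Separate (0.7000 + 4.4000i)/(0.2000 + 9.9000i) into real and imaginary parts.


Multiply by conjugate: (0.7000 + 4.4000i)(0.2000 - 9.9000i) / (0.2^2 + 9.9^2)
Numerator real = 0.7*0.2 + 4.4*9.9 = 43.7
Numerator imag = 4.4*0.2 - 0.7*9.9 = -6.05
Denominator = 98.05
Re(z) = 43.7/98.05 = 0.4457
Im(z) = -6.05/98.05 = -0.0617

Re(z) = 0.4457, Im(z) = -0.0617


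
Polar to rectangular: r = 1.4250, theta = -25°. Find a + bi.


a = 1.4250*cos(-25°) = 1.4250*0.9063 = 1.2915
b = 1.4250*sin(-25°) = 1.4250*(-0.4226) = -0.6022

1.2915 - 0.6022i


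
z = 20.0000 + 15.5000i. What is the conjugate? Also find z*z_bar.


z_bar = 20.0000 - 15.5000i
z*z_bar = 20^2 + 15.5^2 = 400 + 240.25 = 640.25

z_bar = 20.0000 - 15.5000i, z*z_bar = 640.25


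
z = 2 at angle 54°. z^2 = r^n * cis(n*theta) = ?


r^2 = 2^2 = 4
n*theta = 2*54° = 108° = 108° (mod 360)
a = 4*cos(108°) = -1.2361
b = 4*sin(108°) = 3.8042

4 cis(108°) = -1.2361 + 3.8042i


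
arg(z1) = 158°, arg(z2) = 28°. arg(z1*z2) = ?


arg(z1*z2) = 158° + 28° = 186°
Normalized to (-180°, 180°]: -174°

-174°


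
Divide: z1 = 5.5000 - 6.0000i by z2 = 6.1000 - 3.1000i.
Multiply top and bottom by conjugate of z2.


Conjugate of z2 = 6.1000 + 3.1000i
Numerator: (5.5000 - 6.0000i)(6.1000 + 3.1000i) = 52.1500 - 19.5500i
Denominator: 6.1^2 + (-3.1)^2 = 46.82
Result = (52.1500 - 19.5500i)/46.82

1.1138 - 0.4176i


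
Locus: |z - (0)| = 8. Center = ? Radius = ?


|z - z0| = r is a circle with center z0 and radius r.
Center = (0, 0), radius = 8

Circle with center (0, 0) and radius 8


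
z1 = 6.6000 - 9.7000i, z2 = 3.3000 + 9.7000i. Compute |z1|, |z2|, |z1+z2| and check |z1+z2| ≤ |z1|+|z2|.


|z1| = sqrt(6.6^2 + (-9.7)^2) = sqrt(137.65) = 11.7324
|z2| = sqrt(3.3^2 + 9.7^2) = sqrt(104.98) = 10.2460
z1+z2 = 9.9000
|z1+z2| = sqrt(98.01) = 9.9000
|z1|+|z2| = 11.7324 + 10.2460 = 21.9784

|z1+z2| = 9.9000 ≤ |z1|+|z2| = 21.9784 (verified)


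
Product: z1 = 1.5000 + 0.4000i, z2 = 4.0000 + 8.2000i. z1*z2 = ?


Real = 1.5*4 - 0.4*8.2 = 6 - 3.28 = 2.72
Imag = 1.5*8.2 + 4*0.4 = 12.3 + 1.6 = 13.9

2.7200 + 13.9000i


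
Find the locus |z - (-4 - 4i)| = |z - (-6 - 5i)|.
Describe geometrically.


Equal distances means the locus is the perpendicular bisector of z1 and z2.
Midpoint = ((-4+(-6))/2, (-4+(-5))/2) = (-5.0000, -4.5000)

Perpendicular bisector through (-5.0000, -4.5000)


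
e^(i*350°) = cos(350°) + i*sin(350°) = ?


cos(350°) = 0.9848
sin(350°) = -0.1736

e^(i*350°) = 0.9848 - 0.1736i


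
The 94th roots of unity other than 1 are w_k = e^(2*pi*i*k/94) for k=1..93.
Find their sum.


With w = e^(2*pi*i/94), all 94 of the 94th roots of unity w^0 = 1, w, ..., w^(93) sum to 0: 1 + w + ... + w^(93) = (1 - w^94)/(1 - w) = 0 since w^94 = 1, w ≠ 1.
Removing the root 1: w + w^2 + ... + w^(93) = 0 - 1 = -1

Sum = -1


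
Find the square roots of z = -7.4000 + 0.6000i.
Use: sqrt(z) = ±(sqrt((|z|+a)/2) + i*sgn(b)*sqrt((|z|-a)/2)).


|z| = sqrt(54.76+0.36) = 7.4243
sqrt((|z|+a)/2) = sqrt((7.4243+(-7.4))/2) = sqrt(0.0121) = 0.1102
sqrt((|z|-a)/2) = sqrt((7.4243-(-7.4))/2) = sqrt(7.4121) = 2.7225

±(0.1102 + 2.7225i) i.e. 0.1102 + 2.7225i and -0.1102 - 2.7225i


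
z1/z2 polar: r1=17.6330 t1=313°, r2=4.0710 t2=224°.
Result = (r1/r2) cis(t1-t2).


r = 17.6330 / 4.0710 = 4.3314
theta = 313° - 224° = 89° = 89° (mod 360)

4.3314 cis(89°)


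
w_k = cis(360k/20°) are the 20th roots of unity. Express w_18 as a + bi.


Angle = 360*18/20 = 324°
a = cos(324°) = 0.8090
b = sin(324°) = -0.5878

0.8090 - 0.5878i


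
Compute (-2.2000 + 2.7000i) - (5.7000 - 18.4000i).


Real: -2.2 - 5.7 = -7.9
Imag: 2.7 + 18.4 = 21.1

-7.9000 + 21.1000i


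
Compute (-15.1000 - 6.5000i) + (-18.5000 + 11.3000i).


Real: -15.1 - 18.5 = -33.6
Imag: -6.5 + 11.3 = 4.8

-33.6000 + 4.8000i


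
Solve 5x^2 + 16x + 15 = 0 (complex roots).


disc = 16^2 - 4*5*15 = 256 - 300 = -44
sqrt(|disc|) = sqrt(44) = 6.6332
Real part = -16/(2*5) = -1.6000
Imag part = 6.6332/(2*5) = 0.6633

-1.6000 ± 0.6633i


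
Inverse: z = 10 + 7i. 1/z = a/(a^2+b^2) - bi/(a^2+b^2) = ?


|z|^2 = 100+49 = 149
1/z = (10 - 7i)/149

1/z = 0.0671 - 0.0470i


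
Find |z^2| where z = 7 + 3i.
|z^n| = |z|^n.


|z| = sqrt(49+9) = sqrt(58) = 7.6158
|z^2| = |z|^2 = (sqrt(58))^2 = 58

|z^2| = 58


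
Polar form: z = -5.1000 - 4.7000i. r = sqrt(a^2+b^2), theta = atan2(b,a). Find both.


r = sqrt(26.01+22.09) = sqrt(48.1) = 6.9354
theta = atan2(-4.7, -5.1) = -137.3373 degrees

r = 6.9354, theta = -137.3373 degrees


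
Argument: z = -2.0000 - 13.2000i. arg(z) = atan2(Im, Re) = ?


Re = -2, Im = -13.2
arg = atan2(-13.2, -2) = -98.6156 degrees

arg(z) = -98.6156 degrees


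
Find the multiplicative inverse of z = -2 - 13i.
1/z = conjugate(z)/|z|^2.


|z|^2 = 4+169 = 173
1/z = (-2 + 13i)/173

1/z = -0.0116 + 0.0751i


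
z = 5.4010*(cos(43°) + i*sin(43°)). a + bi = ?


a = 5.4010*cos(43°) = 5.4010*0.73135 = 3.9500
b = 5.4010*sin(43°) = 5.4010*0.682 = 3.6835

3.9500 + 3.6835i


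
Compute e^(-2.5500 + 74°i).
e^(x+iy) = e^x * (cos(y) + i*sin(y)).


e^-2.5500 = 0.0781
cos(74°) = 0.2756
sin(74°) = 0.9613
Real = 0.0781*0.2756 = 0.0215
Imag = 0.0781*0.9613 = 0.0751

0.0215 + 0.0751i


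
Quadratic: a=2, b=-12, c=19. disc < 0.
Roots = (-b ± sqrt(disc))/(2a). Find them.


disc = (-12)^2 - 4*2*19 = 144 - 152 = -8
sqrt(|disc|) = sqrt(8) = 2.8284
Real part = 12/(2*2) = 3.0000
Imag part = 2.8284/(2*2) = 0.7071

3.0000 ± 0.7071i


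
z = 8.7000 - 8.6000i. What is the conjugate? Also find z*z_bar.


z_bar = 8.7000 + 8.6000i
z*z_bar = 8.7^2 + (-8.6)^2 = 75.69 + 73.96 = 149.65

z_bar = 8.7000 + 8.6000i, z*z_bar = 149.65


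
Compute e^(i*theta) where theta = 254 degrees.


cos(254°) = -0.2756
sin(254°) = -0.9613

e^(i*254°) = -0.2756 - 0.9613i


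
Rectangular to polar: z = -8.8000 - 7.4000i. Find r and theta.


r = sqrt(77.44+54.76) = sqrt(132.2) = 11.4978
theta = atan2(-7.4, -8.8) = -139.9392 degrees

r = 11.4978, theta = -139.9392 degrees


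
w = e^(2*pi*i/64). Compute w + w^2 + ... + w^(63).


With w = e^(2*pi*i/64), all 64 of the 64th roots of unity w^0 = 1, w, ..., w^(63) sum to 0: 1 + w + ... + w^(63) = (1 - w^64)/(1 - w) = 0 since w^64 = 1, w ≠ 1.
Removing the root 1: w + w^2 + ... + w^(63) = 0 - 1 = -1

Sum = -1


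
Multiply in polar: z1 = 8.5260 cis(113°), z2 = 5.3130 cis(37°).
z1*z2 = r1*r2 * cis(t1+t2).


r = 8.5260 * 5.3130 = 45.2986
theta = 113° + 37° = 150° = 150° (mod 360)

45.2986 cis(150°)


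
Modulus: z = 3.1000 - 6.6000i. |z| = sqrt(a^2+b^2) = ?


|z| = sqrt(3.1^2 + (-6.6)^2) = sqrt(9.61 + 43.56) = sqrt(53.17) = 7.2918

|z| = 7.2918


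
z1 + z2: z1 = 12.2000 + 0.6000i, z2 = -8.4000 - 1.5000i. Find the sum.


Real: 12.2 - 8.4 = 3.8
Imag: 0.6 - 1.5 = -0.9

3.8000 - 0.9000i


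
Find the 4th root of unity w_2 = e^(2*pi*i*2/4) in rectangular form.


Angle = 360*2/4 = 180°
a = cos(180°) = -1.0000
b = sin(180°) = 0

-1.0000 + 0i


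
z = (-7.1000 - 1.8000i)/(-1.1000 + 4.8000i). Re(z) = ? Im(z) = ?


Multiply by conjugate: (-7.1000 - 1.8000i)(-1.1000 - 4.8000i) / ((-1.1)^2 + 4.8^2)
Numerator real = -7.1*(-1.1) - (1.8)*4.8 = -0.83
Numerator imag = -1.8*(-1.1) - (-7.1)*4.8 = 36.06
Denominator = 24.25
Re(z) = -0.83/24.25 = -0.0342
Im(z) = 36.06/24.25 = 1.4870

Re(z) = -0.0342, Im(z) = 1.4870


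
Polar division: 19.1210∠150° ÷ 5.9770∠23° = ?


r = 19.1210 / 5.9770 = 3.1991
theta = 150° - 23° = 127° = 127° (mod 360)

3.1991 cis(127°)


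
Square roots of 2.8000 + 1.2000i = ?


|z| = sqrt(7.84+1.44) = 3.0463
sqrt((|z|+a)/2) = sqrt((3.0463+2.8)/2) = sqrt(2.9232) = 1.7097
sqrt((|z|-a)/2) = sqrt((3.0463-2.8)/2) = sqrt(0.1232) = 0.3509

±(1.7097 + 0.3509i) i.e. 1.7097 + 0.3509i and -1.7097 - 0.3509i


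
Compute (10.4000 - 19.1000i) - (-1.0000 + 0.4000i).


Real: 10.4 + 1 = 11.4
Imag: -19.1 - 0.4 = -19.5

11.4000 - 19.5000i


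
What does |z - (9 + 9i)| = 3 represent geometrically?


|z - z0| = r is a circle with center z0 and radius r.
Center = (9, 9), radius = 3

Circle with center (9, 9) and radius 3


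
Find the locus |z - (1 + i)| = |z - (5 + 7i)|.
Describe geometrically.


Equal distances means the locus is the perpendicular bisector of z1 and z2.
Midpoint = ((1+5)/2, (1+7)/2) = (3.0000, 4.0000)

Perpendicular bisector through (3.0000, 4.0000)


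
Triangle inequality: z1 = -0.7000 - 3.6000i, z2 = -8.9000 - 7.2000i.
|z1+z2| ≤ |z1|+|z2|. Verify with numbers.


|z1| = sqrt((-0.7)^2 + (-3.6)^2) = sqrt(13.45) = 3.6674
|z2| = sqrt((-8.9)^2 + (-7.2)^2) = sqrt(131.05) = 11.4477
z1+z2 = -9.6000 - 10.8000i
|z1+z2| = sqrt(208.8) = 14.4499
|z1|+|z2| = 3.6674 + 11.4477 = 15.1151

|z1+z2| = 14.4499 ≤ |z1|+|z2| = 15.1151 (verified)


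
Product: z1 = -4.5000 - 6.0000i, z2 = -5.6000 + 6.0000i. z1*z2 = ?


Real = -4.5*(-5.6) - (-6)*6 = 25.2 - (-36) = 61.2
Imag = -4.5*6 - (5.6)*(-6) = -27 + 33.6 = 6.6

61.2000 + 6.6000i


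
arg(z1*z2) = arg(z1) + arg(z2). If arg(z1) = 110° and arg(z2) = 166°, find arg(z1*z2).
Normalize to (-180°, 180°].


arg(z1*z2) = 110° + 166° = 276°
Normalized to (-180°, 180°]: -84°

-84°


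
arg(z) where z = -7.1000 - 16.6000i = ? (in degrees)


Re = -7.1, Im = -16.6
arg = atan2(-16.6, -7.1) = -113.1569 degrees

arg(z) = -113.1569 degrees


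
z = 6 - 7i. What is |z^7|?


|z| = sqrt(36+49) = sqrt(85) = 9.2195
|z^7| = |z|^7 = (sqrt(85))^7 = 85^3 * sqrt(85) = 614125*sqrt(85)

|z^7| = 614125*sqrt(85) ≈ 5661952.7398


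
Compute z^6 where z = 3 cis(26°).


r^6 = 3^6 = 729
n*theta = 6*26° = 156° = 156° (mod 360)
a = 729*cos(156°) = -665.9746
b = 729*sin(156°) = 296.5110

729 cis(156°) = -665.9746 + 296.5110i


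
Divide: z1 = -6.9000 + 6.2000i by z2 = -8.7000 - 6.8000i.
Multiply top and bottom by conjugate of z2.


Conjugate of z2 = -8.7000 + 6.8000i
Numerator: (-6.9000 + 6.2000i)(-8.7000 + 6.8000i) = 17.8700 - 100.8600i
Denominator: (-8.7)^2 + (-6.8)^2 = 121.93
Result = (17.8700 - 100.8600i)/121.93

0.1466 - 0.8272i


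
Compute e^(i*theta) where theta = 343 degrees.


cos(343°) = 0.9563
sin(343°) = -0.2924

e^(i*343°) = 0.9563 - 0.2924i


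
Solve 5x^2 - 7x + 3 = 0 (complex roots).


disc = (-7)^2 - 4*5*3 = 49 - 60 = -11
sqrt(|disc|) = sqrt(11) = 3.3166
Real part = 7/(2*5) = 0.7000
Imag part = 3.3166/(2*5) = 0.3317

0.7000 ± 0.3317i


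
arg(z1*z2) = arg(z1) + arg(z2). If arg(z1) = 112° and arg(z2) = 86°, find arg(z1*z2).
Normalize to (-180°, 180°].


arg(z1*z2) = 112° + 86° = 198°
Normalized to (-180°, 180°]: -162°

-162°


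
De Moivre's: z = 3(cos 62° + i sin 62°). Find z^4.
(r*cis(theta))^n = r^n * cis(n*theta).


r^4 = 3^4 = 81
n*theta = 4*62° = 248° = 248° (mod 360)
a = 81*cos(248°) = -30.3431
b = 81*sin(248°) = -75.1019

81 cis(248°) = -30.3431 - 75.1019i


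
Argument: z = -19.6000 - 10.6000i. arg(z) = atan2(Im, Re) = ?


Re = -19.6, Im = -10.6
arg = atan2(-10.6, -19.6) = -151.5948 degrees

arg(z) = -151.5948 degrees


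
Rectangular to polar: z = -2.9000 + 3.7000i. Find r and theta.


r = sqrt(8.41+13.69) = sqrt(22.1) = 4.7011
theta = atan2(3.7, -2.9) = 128.0888 degrees

r = 4.7011, theta = 128.0888 degrees


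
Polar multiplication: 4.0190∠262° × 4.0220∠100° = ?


r = 4.0190 * 4.0220 = 16.1644
theta = 262° + 100° = 362° = 2° (mod 360)

16.1644 cis(2°)


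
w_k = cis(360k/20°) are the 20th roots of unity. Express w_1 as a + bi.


Angle = 360*1/20 = 18°
a = cos(18°) = 0.9511
b = sin(18°) = 0.3090

0.9511 + 0.3090i


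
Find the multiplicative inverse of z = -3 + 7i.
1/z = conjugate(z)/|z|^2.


|z|^2 = 9+49 = 58
1/z = (-3 - 7i)/58

1/z = -0.0517 - 0.1207i


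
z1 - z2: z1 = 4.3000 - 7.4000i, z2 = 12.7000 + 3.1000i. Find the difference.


Real: 4.3 - 12.7 = -8.4
Imag: -7.4 - 3.1 = -10.5

-8.4000 - 10.5000i


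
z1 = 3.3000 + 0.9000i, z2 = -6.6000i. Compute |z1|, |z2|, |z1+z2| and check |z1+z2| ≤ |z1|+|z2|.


|z1| = sqrt(3.3^2 + 0.9^2) = sqrt(11.7) = 3.4205
|z2| = sqrt(0^2 + (-6.6)^2) = sqrt(43.56) = 6.6000
z1+z2 = 3.3000 - 5.7000i
|z1+z2| = sqrt(43.38) = 6.5863
|z1|+|z2| = 3.4205 + 6.6000 = 10.0205

|z1+z2| = 6.5863 ≤ |z1|+|z2| = 10.0205 (verified)


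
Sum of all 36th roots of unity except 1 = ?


With w = e^(2*pi*i/36), all 36 of the 36th roots of unity w^0 = 1, w, ..., w^(35) sum to 0: 1 + w + ... + w^(35) = (1 - w^36)/(1 - w) = 0 since w^36 = 1, w ≠ 1.
Removing the root 1: w + w^2 + ... + w^(35) = 0 - 1 = -1

Sum = -1


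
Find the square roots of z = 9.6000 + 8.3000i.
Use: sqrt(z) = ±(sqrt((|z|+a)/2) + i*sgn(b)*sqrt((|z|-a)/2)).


|z| = sqrt(92.16+68.89) = 12.6905
sqrt((|z|+a)/2) = sqrt((12.6905+9.6)/2) = sqrt(11.1453) = 3.3385
sqrt((|z|-a)/2) = sqrt((12.6905-9.6)/2) = sqrt(1.5453) = 1.2431

±(3.3385 + 1.2431i) i.e. 3.3385 + 1.2431i and -3.3385 - 1.2431i


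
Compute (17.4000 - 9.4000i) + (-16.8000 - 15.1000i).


Real: 17.4 - 16.8 = 0.6
Imag: -9.4 - 15.1 = -24.5

0.6000 - 24.5000i


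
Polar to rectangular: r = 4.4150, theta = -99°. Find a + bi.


a = 4.4150*cos(-99°) = 4.4150*(-0.156434) = -0.6907
b = 4.4150*sin(-99°) = 4.4150*(-0.987688) = -4.3606

-0.6907 - 4.3606i


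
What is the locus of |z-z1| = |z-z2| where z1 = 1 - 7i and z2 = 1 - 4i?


Equal distances means the locus is the perpendicular bisector of z1 and z2.
Midpoint = ((1+1)/2, (-7+(-4))/2) = (1.0000, -5.5000)

Perpendicular bisector through (1.0000, -5.5000)


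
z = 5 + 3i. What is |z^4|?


|z| = sqrt(25+9) = sqrt(34) = 5.8310
|z^4| = |z|^4 = (sqrt(34))^4 = 34^2 = 1156

|z^4| = 1156


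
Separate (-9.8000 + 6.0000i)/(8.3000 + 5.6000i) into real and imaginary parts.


Multiply by conjugate: (-9.8000 + 6.0000i)(8.3000 - 5.6000i) / (8.3^2 + 5.6^2)
Numerator real = -9.8*8.3 + 6*5.6 = -47.74
Numerator imag = 6*8.3 - (-9.8)*5.6 = 104.68
Denominator = 100.25
Re(z) = -47.74/100.25 = -0.4762
Im(z) = 104.68/100.25 = 1.0442

Re(z) = -0.4762, Im(z) = 1.0442


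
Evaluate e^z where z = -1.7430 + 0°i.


e^-1.7430 = 0.1750
cos(0°) = 1
sin(0°) = 0
Real = 0.1750*1 = 0.1750
Imag = 0.1750*0 = 0

0.1750 + 0i


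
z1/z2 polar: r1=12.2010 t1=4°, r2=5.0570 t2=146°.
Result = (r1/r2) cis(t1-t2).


r = 12.2010 / 5.0570 = 2.4127
theta = 4° - 146° = -142° = 218° (mod 360)

2.4127 cis(218°)


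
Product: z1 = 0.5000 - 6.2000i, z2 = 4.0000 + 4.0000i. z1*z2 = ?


Real = 0.5*4 - (-6.2)*4 = 2 - (-24.8) = 26.8
Imag = 0.5*4 + 4*(-6.2) = 2 - (24.8) = -22.8

26.8000 - 22.8000i


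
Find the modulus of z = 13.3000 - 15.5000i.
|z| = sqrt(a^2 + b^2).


|z| = sqrt(13.3^2 + (-15.5)^2) = sqrt(176.89 + 240.25) = sqrt(417.14) = 20.4240

|z| = 20.4240


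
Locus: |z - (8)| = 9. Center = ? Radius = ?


|z - z0| = r is a circle with center z0 and radius r.
Center = (8, 0), radius = 9

Circle with center (8, 0) and radius 9


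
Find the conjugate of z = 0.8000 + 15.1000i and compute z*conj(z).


z_bar = 0.8000 - 15.1000i
z*z_bar = 0.8^2 + 15.1^2 = 0.64 + 228.01 = 228.65

z_bar = 0.8000 - 15.1000i, z*z_bar = 228.65


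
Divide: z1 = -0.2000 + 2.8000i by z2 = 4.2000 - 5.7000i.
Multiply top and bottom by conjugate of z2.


Conjugate of z2 = 4.2000 + 5.7000i
Numerator: (-0.2000 + 2.8000i)(4.2000 + 5.7000i) = -16.8000 + 10.6200i
Denominator: 4.2^2 + (-5.7)^2 = 50.13
Result = (-16.8000 + 10.6200i)/50.13

-0.3351 + 0.2118i


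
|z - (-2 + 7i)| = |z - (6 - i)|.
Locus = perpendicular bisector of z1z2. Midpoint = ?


Equal distances means the locus is the perpendicular bisector of z1 and z2.
Midpoint = ((-2+6)/2, (7+(-1))/2) = (2.0000, 3.0000)

Perpendicular bisector through (2.0000, 3.0000)


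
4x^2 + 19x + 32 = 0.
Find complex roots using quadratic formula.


disc = 19^2 - 4*4*32 = 361 - 512 = -151
sqrt(|disc|) = sqrt(151) = 12.2882
Real part = -19/(2*4) = -2.3750
Imag part = 12.2882/(2*4) = 1.5360

-2.3750 ± 1.5360i
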